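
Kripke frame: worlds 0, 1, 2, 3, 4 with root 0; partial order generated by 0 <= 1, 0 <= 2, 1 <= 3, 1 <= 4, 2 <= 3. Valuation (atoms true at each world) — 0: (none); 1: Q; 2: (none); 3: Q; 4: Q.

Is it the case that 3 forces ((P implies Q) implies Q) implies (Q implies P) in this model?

3 does not force ((P implies Q) implies Q) implies (Q implies P): already at 3 itself, 3 forces (P implies Q) implies Q but 3 does not force Q implies P.
3 does not force Q implies P: already at 3 itself, 3 forces Q but 3 does not force P.
3 lacks atom P, so 3 does not force P.

No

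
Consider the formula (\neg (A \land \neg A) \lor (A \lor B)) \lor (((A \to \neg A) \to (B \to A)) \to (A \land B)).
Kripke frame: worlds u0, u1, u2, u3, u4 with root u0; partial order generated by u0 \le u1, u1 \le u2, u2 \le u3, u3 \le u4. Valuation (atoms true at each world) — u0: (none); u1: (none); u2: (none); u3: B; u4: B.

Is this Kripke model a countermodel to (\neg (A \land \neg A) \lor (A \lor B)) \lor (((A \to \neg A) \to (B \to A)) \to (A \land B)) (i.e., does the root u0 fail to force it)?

No

u0 \Vdash (\neg (A \land \neg A) \lor (A \lor B)) \lor (((A \to \neg A) \to (B \to A)) \to (A \land B)) via the disjunct \neg (A \land \neg A) \lor (A \lor B).
So the root u0 forces (\neg (A \land \neg A) \lor (A \lor B)) \lor (((A \to \neg A) \to (B \to A)) \to (A \land B)); the model is not a countermodel.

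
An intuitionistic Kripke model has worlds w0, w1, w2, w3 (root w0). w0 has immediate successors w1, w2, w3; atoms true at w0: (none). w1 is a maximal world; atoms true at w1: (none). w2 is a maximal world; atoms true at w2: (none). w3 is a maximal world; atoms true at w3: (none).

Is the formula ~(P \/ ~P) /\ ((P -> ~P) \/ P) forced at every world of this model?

No

Not every world: w0 ||-/- ~(P \/ ~P) /\ ((P -> ~P) \/ P).
w0 ||-/- ~(P \/ ~P) /\ ((P -> ~P) \/ P) since w0 fails ~(P \/ ~P).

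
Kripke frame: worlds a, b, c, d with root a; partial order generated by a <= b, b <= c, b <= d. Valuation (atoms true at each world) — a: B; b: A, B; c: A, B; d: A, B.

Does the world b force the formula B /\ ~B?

No

b ||-/- B /\ ~B since b fails ~B.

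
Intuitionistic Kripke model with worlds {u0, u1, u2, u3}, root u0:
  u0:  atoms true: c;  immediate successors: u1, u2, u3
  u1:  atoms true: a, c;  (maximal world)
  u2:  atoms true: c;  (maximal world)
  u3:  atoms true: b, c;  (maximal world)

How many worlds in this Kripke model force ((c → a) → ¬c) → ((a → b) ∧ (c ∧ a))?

1

u0: does not force it — u0 ⊮ ((c → a) → ¬c) → ((a → b) ∧ (c ∧ a)): at the accessible world u2, u2 ⊩ (c → a) → ¬c but u2 ⊮ (a → b) ∧ (c ∧ a).
u1: forces it.
u2: does not force it — u2 ⊮ ((c → a) → ¬c) → ((a → b) ∧ (c ∧ a)): already at u2 itself, u2 ⊩ (c → a) → ¬c but u2 ⊮ (a → b) ∧ (c ∧ a).
u3: does not force it.
Worlds forcing the formula: {u1}.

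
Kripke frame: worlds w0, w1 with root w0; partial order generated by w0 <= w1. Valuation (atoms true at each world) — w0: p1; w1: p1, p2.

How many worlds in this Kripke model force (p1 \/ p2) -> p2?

w0: does not force it — w0 ||-/- (p1 \/ p2) -> p2: already at w0 itself, w0 ||- p1 \/ p2 but w0 ||-/- p2.
w1: forces it.
Worlds forcing the formula: {w1}.

1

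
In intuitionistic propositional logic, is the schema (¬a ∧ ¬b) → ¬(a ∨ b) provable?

This is a constructively valid De Morgan direction (conjunction of negations to negated disjunction), which is intuitionistically derivable.
If both ¬a and ¬b hold at a world, no accessible world forces a or forces b, so none forces a ∨ b.

Yes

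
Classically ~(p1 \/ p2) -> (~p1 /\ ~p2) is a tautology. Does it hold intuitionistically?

This is a constructively valid De Morgan direction (negated disjunction to conjunction of negations), which is intuitionistically derivable.
From ~(p1 \/ p2): if p1 held then p1 \/ p2 would, contradiction — so ~p1; similarly ~p2.

Yes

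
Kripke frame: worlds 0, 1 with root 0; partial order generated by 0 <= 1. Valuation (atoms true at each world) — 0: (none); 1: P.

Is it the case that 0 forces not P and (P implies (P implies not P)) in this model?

No

0 does not force not P and (P implies (P implies not P)) since 0 fails not P.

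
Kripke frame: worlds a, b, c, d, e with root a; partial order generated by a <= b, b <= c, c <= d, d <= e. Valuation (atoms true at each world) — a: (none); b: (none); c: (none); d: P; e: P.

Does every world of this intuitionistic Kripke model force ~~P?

a ||- ~~P: no world accessible from a forces ~P.
Since the root a forces ~~P and forcing is persistent (monotone upward), every world forces it.

Yes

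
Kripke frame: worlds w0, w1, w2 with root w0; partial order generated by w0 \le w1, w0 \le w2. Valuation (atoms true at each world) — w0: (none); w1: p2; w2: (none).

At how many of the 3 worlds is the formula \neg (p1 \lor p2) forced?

1

w0: does not force it — w0 \nVdash \neg (p1 \lor p2) since w1 is accessible from w0 and w1 \Vdash p1 \lor p2.
w1: does not force it — w1 \nVdash \neg (p1 \lor p2) since w1 is accessible from w1 and w1 \Vdash p1 \lor p2.
w2: forces it.
Worlds forcing the formula: {w2}.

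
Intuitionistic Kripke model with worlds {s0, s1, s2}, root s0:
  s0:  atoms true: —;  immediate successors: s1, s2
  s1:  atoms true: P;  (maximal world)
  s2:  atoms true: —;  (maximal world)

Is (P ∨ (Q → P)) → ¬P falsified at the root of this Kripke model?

Yes

s0 ⊮ (P ∨ (Q → P)) → ¬P: already at s0 itself, s0 ⊩ P ∨ (Q → P) but s0 ⊮ ¬P.
s0 ⊮ ¬P since s1 is accessible from s0 and s1 ⊩ P.
So the root s0 does not force (P ∨ (Q → P)) → ¬P; the model is a countermodel.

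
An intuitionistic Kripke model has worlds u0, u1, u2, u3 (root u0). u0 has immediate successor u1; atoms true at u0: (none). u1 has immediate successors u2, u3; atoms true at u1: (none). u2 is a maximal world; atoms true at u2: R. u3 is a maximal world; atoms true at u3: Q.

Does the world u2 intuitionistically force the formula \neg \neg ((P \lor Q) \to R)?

u2 \Vdash \neg \neg ((P \lor Q) \to R): no world accessible from u2 forces \neg ((P \lor Q) \to R).

Yes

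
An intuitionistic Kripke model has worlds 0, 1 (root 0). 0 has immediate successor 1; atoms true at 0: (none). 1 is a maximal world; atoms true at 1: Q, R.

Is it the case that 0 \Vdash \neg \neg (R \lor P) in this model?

Yes

0 \Vdash \neg \neg (R \lor P): no world accessible from 0 forces \neg (R \lor P).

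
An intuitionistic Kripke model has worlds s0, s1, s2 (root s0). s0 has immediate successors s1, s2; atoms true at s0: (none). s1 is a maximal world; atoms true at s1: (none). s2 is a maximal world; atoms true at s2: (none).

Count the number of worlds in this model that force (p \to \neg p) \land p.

0

s0: does not force it — s0 \nVdash (p \to \neg p) \land p since s0 fails p.
s1: does not force it — s1 \nVdash (p \to \neg p) \land p since s1 fails p.
s2: does not force it — s2 \nVdash (p \to \neg p) \land p since s2 fails p.
Worlds forcing the formula: { }.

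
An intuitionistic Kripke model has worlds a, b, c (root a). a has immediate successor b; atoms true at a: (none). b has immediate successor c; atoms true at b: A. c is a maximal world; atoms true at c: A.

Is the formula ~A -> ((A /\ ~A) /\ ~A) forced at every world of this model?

a ||- ~A -> ((A /\ ~A) /\ ~A) vacuously: no world accessible from a forces the antecedent ~A.
Since the root a forces ~A -> ((A /\ ~A) /\ ~A) and forcing is persistent (monotone upward), every world forces it.

Yes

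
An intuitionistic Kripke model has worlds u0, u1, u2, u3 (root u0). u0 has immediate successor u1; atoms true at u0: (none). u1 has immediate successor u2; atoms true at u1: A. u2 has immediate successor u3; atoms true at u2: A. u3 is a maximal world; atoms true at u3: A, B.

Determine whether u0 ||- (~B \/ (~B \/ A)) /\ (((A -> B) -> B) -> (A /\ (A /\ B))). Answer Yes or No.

No

u0 ||-/- (~B \/ (~B \/ A)) /\ (((A -> B) -> B) -> (A /\ (A /\ B))) since u0 fails ~B \/ (~B \/ A).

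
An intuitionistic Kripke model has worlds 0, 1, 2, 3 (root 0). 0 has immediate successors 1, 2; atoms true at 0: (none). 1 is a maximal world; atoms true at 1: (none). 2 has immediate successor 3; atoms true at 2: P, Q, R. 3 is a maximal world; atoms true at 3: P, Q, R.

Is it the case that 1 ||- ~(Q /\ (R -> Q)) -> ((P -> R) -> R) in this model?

1 ||-/- ~(Q /\ (R -> Q)) -> ((P -> R) -> R): already at 1 itself, 1 ||- ~(Q /\ (R -> Q)) but 1 ||-/- (P -> R) -> R.
1 ||-/- (P -> R) -> R: already at 1 itself, 1 ||- P -> R but 1 ||-/- R.
1 lacks atom R, so 1 ||-/- R.

No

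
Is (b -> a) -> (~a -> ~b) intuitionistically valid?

This is the forward direction of contraposition, which is intuitionistically derivable.
Assume b -> a and ~a. If b held then a would follow, contradicting ~a; so ~b.

Yes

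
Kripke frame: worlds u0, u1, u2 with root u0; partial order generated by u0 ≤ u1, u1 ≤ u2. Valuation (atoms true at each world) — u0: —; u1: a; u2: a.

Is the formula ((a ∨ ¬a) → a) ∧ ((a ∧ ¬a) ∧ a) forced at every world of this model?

Not every world: u0 ⊮ ((a ∨ ¬a) → a) ∧ ((a ∧ ¬a) ∧ a).
u0 ⊮ ((a ∨ ¬a) → a) ∧ ((a ∧ ¬a) ∧ a) since u0 fails (a ∧ ¬a) ∧ a.

No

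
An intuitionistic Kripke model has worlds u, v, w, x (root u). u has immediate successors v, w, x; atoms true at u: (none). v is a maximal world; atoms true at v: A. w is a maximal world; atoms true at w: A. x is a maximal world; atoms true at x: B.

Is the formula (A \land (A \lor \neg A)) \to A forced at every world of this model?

Yes

u \Vdash (A \land (A \lor \neg A)) \to A: every world accessible from u that forces A \land (A \lor \neg A) (namely v, w) also forces A.
Since the root u forces (A \land (A \lor \neg A)) \to A and forcing is persistent (monotone upward), every world forces it.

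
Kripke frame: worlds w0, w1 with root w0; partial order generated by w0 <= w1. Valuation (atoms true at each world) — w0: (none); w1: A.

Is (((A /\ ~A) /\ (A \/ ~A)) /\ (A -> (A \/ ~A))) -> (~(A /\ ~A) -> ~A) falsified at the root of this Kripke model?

w0 ||- (((A /\ ~A) /\ (A \/ ~A)) /\ (A -> (A \/ ~A))) -> (~(A /\ ~A) -> ~A) vacuously: no world accessible from w0 forces the antecedent ((A /\ ~A) /\ (A \/ ~A)) /\ (A -> (A \/ ~A)).
So the root w0 forces (((A /\ ~A) /\ (A \/ ~A)) /\ (A -> (A \/ ~A))) -> (~(A /\ ~A) -> ~A); the model is not a countermodel.

No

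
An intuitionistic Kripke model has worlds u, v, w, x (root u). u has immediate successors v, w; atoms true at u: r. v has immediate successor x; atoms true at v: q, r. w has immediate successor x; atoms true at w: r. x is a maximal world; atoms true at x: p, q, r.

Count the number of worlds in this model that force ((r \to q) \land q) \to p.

u: does not force it — u \nVdash ((r \to q) \land q) \to p: at the accessible world v, v \Vdash (r \to q) \land q but v \nVdash p.
v: does not force it.
w: forces it.
x: forces it.
Worlds forcing the formula: {w, x}.

2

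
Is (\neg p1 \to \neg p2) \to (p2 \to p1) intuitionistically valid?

No

This is the converse of contraposition, which is not intuitionistically valid.
A Kripke countermodel: worlds s0, s1; order generated by s0 \le s1; atoms true at each world — s0:{p2}; s1:{p1,p2}.
s0 \nVdash (\neg p1 \to \neg p2) \to (p2 \to p1): already at s0 itself, s0 \Vdash \neg p1 \to \neg p2 but s0 \nVdash p2 \to p1.
s0 \nVdash p2 \to p1: already at s0 itself, s0 \Vdash p2 but s0 \nVdash p1.
s0 lacks atom p1, so s0 \nVdash p1.
So the root s0 does not force the formula.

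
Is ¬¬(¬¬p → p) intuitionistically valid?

This is the double negation of double-negation elimination, which is intuitionistically derivable.
By Glivenko's theorem the double negation of any classical propositional tautology is intuitionistically provable; ¬¬p → p is classically a tautology.

Yes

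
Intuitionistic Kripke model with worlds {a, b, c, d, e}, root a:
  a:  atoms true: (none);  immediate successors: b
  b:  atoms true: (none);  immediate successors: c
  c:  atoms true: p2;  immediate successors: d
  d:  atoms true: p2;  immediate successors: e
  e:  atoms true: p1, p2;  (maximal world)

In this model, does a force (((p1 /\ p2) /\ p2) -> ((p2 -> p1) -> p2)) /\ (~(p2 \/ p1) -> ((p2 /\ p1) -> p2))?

Yes

a ||- (((p1 /\ p2) /\ p2) -> ((p2 -> p1) -> p2)) /\ (~(p2 \/ p1) -> ((p2 /\ p1) -> p2)) since a forces both conjuncts.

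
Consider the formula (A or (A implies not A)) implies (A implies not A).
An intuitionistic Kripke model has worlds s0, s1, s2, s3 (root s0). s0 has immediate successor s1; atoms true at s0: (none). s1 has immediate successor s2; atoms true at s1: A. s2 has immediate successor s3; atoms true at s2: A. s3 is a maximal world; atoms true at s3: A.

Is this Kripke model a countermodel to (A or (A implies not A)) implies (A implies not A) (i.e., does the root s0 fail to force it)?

Yes

s0 does not force (A or (A implies not A)) implies (A implies not A): at the accessible world s1, s1 forces A or (A implies not A) but s1 does not force A implies not A.
s1 does not force A implies not A: already at s1 itself, s1 forces A but s1 does not force not A.
s1 does not force not A since s1 is accessible from s1 and s1 forces A.
So the root s0 does not force (A or (A implies not A)) implies (A implies not A); the model is a countermodel.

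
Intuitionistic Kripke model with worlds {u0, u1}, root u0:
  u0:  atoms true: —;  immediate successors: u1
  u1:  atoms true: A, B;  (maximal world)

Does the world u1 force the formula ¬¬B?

Yes

u1 ⊩ ¬¬B: no world accessible from u1 forces ¬B.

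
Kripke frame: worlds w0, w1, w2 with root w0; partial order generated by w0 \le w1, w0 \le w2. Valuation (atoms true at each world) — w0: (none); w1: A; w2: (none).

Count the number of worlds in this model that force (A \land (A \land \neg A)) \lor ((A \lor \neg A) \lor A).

2

w0: does not force it — w0 \nVdash (A \land (A \land \neg A)) \lor ((A \lor \neg A) \lor A): neither disjunct is forced at w0.
w1: forces it.
w2: forces it.
Worlds forcing the formula: {w1, w2}.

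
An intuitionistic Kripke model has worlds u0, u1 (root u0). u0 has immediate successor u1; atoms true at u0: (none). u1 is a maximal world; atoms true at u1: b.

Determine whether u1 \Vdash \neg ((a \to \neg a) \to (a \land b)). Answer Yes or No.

u1 \Vdash \neg ((a \to \neg a) \to (a \land b)): no world accessible from u1 forces (a \to \neg a) \to (a \land b).

Yes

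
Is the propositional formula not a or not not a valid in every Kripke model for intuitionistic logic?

No

This is the weak law of excluded middle, which is not intuitionistically valid.
A Kripke countermodel: worlds w0, w1, w2; order generated by w0 <= w1, w0 <= w2; atoms true at each world — w0:{}; w1:{a}; w2:{}.
w0 does not force not a or not not a: neither disjunct is forced at w0.
w0 does not force not a since w1 is accessible from w0 and w1 forces a.
So the root w0 does not force the formula.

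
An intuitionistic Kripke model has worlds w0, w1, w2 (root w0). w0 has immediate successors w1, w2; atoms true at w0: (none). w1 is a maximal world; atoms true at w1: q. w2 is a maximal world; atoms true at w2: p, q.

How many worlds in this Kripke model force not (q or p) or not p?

1

w0: does not force it — w0 does not force not (q or p) or not p: neither disjunct is forced at w0.
w1: forces it.
w2: does not force it.
Worlds forcing the formula: {w1}.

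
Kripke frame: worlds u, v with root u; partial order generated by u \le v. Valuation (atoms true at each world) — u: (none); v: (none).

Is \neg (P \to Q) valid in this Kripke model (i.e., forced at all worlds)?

No

Not every world: u \nVdash \neg (P \to Q).
u \nVdash \neg (P \to Q) since u is accessible from u and u \Vdash P \to Q.
u \Vdash P \to Q vacuously: no world accessible from u forces the antecedent P.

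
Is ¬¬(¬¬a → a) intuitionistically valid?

Yes

This is the double negation of double-negation elimination, which is intuitionistically derivable.
By Glivenko's theorem the double negation of any classical propositional tautology is intuitionistically provable; ¬¬a → a is classically a tautology.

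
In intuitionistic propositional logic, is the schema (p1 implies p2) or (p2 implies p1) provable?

No

This is the Gödel–Dummett linearity axiom, which is not intuitionistically valid.
A Kripke countermodel: worlds w0, w1, w2; order generated by w0 <= w1, w0 <= w2; atoms true at each world — w0:{}; w1:{p1}; w2:{p2}.
w0 does not force (p1 implies p2) or (p2 implies p1): neither disjunct is forced at w0.
w0 does not force p1 implies p2: at the accessible world w1, w1 forces p1 but w1 does not force p2.
w1 lacks atom p2, so w1 does not force p2.
So the root w0 does not force the formula.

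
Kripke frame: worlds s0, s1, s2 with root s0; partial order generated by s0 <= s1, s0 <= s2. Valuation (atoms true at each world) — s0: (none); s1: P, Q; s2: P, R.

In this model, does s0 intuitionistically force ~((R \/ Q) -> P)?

No

s0 ||-/- ~((R \/ Q) -> P) since s0 is accessible from s0 and s0 ||- (R \/ Q) -> P.
s0 ||- (R \/ Q) -> P: every world accessible from s0 that forces R \/ Q (namely s1, s2) also forces P.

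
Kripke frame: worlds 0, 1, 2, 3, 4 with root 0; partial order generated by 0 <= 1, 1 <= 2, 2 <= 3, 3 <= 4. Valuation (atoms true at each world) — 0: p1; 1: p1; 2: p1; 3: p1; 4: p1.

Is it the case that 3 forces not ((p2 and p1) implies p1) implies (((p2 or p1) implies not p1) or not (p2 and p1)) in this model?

3 forces not ((p2 and p1) implies p1) implies (((p2 or p1) implies not p1) or not (p2 and p1)) vacuously: no world accessible from 3 forces the antecedent not ((p2 and p1) implies p1).

Yes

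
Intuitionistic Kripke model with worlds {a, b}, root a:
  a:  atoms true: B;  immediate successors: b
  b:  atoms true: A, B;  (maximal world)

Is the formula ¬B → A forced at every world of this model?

Yes

a ⊩ ¬B → A vacuously: no world accessible from a forces the antecedent ¬B.
Since the root a forces ¬B → A and forcing is persistent (monotone upward), every world forces it.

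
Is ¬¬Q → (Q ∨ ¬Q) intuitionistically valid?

This is a variant of double-negation elimination (deriving excluded middle from double negation), which is not intuitionistically valid.
A Kripke countermodel: worlds w0, w1; order generated by w0 ≤ w1; atoms true at each world — w0:{}; w1:{Q}.
w0 ⊮ ¬¬Q → (Q ∨ ¬Q): already at w0 itself, w0 ⊩ ¬¬Q but w0 ⊮ Q ∨ ¬Q.
w0 ⊮ Q ∨ ¬Q: neither disjunct is forced at w0.
w0 lacks atom Q, so w0 ⊮ Q.
So the root w0 does not force the formula.

No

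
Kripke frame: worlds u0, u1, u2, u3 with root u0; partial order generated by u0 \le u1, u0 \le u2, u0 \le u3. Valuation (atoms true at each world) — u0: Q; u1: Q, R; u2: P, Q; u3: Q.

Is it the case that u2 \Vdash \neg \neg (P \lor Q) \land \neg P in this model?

u2 \nVdash \neg \neg (P \lor Q) \land \neg P since u2 fails \neg P.

No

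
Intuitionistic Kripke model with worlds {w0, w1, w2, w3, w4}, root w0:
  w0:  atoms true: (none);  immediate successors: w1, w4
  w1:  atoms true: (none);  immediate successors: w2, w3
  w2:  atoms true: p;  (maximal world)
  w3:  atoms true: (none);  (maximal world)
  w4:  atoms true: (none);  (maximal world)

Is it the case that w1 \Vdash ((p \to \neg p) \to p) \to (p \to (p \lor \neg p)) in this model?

w1 \Vdash ((p \to \neg p) \to p) \to (p \to (p \lor \neg p)): every world accessible from w1 that forces (p \to \neg p) \to p (namely w2) also forces p \to (p \lor \neg p).

Yes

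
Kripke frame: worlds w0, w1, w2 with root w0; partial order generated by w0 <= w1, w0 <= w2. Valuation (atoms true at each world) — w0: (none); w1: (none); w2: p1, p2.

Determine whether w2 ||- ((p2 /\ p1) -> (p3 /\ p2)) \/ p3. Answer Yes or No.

w2 ||-/- ((p2 /\ p1) -> (p3 /\ p2)) \/ p3: neither disjunct is forced at w2.
w2 ||-/- (p2 /\ p1) -> (p3 /\ p2): already at w2 itself, w2 ||- p2 /\ p1 but w2 ||-/- p3 /\ p2.
w2 ||-/- p3 /\ p2 since w2 fails p3.

No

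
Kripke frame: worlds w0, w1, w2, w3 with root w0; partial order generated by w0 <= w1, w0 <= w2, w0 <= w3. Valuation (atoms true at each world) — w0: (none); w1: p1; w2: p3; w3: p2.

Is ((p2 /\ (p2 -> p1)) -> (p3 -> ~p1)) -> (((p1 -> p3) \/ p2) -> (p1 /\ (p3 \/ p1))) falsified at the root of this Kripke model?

Yes

w0 ||-/- ((p2 /\ (p2 -> p1)) -> (p3 -> ~p1)) -> (((p1 -> p3) \/ p2) -> (p1 /\ (p3 \/ p1))): already at w0 itself, w0 ||- (p2 /\ (p2 -> p1)) -> (p3 -> ~p1) but w0 ||-/- ((p1 -> p3) \/ p2) -> (p1 /\ (p3 \/ p1)).
w0 ||-/- ((p1 -> p3) \/ p2) -> (p1 /\ (p3 \/ p1)): at the accessible world w2, w2 ||- (p1 -> p3) \/ p2 but w2 ||-/- p1 /\ (p3 \/ p1).
w2 ||-/- p1 /\ (p3 \/ p1) since w2 fails p1.
So the root w0 does not force ((p2 /\ (p2 -> p1)) -> (p3 -> ~p1)) -> (((p1 -> p3) \/ p2) -> (p1 /\ (p3 \/ p1))); the model is a countermodel.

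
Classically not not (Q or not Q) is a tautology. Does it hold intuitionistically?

This is the double negation of excluded middle, which is intuitionistically derivable.
Assuming not (Q or not Q): from Q we'd get Q or not Q, so not Q; but then Q or not Q again — contradiction. Hence not not (Q or not Q).

Yes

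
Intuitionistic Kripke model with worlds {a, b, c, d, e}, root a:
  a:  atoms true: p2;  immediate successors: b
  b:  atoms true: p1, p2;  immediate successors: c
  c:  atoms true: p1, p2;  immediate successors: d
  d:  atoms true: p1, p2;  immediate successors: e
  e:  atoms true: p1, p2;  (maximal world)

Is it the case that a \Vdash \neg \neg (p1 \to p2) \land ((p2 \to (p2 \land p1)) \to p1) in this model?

Yes

a \Vdash \neg \neg (p1 \to p2) \land ((p2 \to (p2 \land p1)) \to p1) since a forces both conjuncts.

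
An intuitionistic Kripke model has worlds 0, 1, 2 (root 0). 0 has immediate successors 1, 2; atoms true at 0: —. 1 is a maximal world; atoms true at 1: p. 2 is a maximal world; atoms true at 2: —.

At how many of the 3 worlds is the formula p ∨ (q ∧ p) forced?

1

0: does not force it — 0 ⊮ p ∨ (q ∧ p): neither disjunct is forced at 0.
1: forces it.
2: does not force it — 2 ⊮ p ∨ (q ∧ p): neither disjunct is forced at 2.
Worlds forcing the formula: {1}.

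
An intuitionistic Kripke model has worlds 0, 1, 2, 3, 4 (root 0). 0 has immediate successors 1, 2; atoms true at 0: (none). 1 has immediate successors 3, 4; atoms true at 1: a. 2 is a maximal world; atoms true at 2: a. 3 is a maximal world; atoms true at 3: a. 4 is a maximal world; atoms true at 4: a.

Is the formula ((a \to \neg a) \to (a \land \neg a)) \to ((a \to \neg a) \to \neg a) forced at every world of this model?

Yes

0 \Vdash ((a \to \neg a) \to (a \land \neg a)) \to ((a \to \neg a) \to \neg a): every world accessible from 0 that forces (a \to \neg a) \to (a \land \neg a) (namely 0, 1, 2, 3, 4) also forces (a \to \neg a) \to \neg a.
Since the root 0 forces ((a \to \neg a) \to (a \land \neg a)) \to ((a \to \neg a) \to \neg a) and forcing is persistent (monotone upward), every world forces it.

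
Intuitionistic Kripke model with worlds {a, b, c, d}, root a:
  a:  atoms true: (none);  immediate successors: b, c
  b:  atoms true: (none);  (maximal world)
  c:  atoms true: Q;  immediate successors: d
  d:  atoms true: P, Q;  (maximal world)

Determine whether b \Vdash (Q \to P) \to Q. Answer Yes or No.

b \nVdash (Q \to P) \to Q: already at b itself, b \Vdash Q \to P but b \nVdash Q.
b lacks atom Q, so b \nVdash Q.

No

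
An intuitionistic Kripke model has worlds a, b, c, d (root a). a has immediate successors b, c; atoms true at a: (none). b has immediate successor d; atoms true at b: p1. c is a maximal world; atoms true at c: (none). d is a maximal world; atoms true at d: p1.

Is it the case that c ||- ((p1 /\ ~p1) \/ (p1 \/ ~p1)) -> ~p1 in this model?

c ||- ((p1 /\ ~p1) \/ (p1 \/ ~p1)) -> ~p1: every world accessible from c that forces (p1 /\ ~p1) \/ (p1 \/ ~p1) (namely c) also forces ~p1.

Yes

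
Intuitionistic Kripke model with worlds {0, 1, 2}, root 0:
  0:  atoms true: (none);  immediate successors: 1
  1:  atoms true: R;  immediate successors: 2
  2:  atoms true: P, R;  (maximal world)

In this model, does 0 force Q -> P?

0 ||- Q -> P vacuously: no world accessible from 0 forces the antecedent Q.

Yes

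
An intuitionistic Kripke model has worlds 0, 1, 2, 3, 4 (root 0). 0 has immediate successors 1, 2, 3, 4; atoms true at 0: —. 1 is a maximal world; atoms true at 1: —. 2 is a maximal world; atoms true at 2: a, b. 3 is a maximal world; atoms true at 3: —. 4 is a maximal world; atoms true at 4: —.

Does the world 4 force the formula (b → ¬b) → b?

4 ⊮ (b → ¬b) → b: already at 4 itself, 4 ⊩ b → ¬b but 4 ⊮ b.
4 lacks atom b, so 4 ⊮ b.

No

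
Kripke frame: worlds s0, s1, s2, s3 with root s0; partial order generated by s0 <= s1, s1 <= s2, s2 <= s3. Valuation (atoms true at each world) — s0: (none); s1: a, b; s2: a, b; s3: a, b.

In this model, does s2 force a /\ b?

Yes

s2 ||- a /\ b since s2 forces both conjuncts.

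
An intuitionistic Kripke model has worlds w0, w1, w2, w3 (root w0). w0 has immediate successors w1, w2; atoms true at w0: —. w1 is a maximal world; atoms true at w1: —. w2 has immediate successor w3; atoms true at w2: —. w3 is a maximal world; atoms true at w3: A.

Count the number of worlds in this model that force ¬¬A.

2

w0: does not force it — w0 ⊮ ¬¬A since w1 is accessible from w0 and w1 ⊩ ¬A.
w1: does not force it — w1 ⊮ ¬¬A since w1 is accessible from w1 and w1 ⊩ ¬A.
w2: forces it.
w3: forces it.
Worlds forcing the formula: {w2, w3}.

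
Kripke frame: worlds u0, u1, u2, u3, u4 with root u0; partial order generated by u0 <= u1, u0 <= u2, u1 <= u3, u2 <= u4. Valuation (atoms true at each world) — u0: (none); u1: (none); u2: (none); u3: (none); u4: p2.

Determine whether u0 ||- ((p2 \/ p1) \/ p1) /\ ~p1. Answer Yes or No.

u0 ||-/- ((p2 \/ p1) \/ p1) /\ ~p1 since u0 fails (p2 \/ p1) \/ p1.

No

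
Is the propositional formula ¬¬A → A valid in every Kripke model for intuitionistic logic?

This is double-negation elimination, which is not intuitionistically valid.
A Kripke countermodel: worlds s0, s1; order generated by s0 ≤ s1; atoms true at each world — s0:{}; s1:{A}.
s0 ⊮ ¬¬A → A: already at s0 itself, s0 ⊩ ¬¬A but s0 ⊮ A.
s0 lacks atom A, so s0 ⊮ A.
So the root s0 does not force the formula.

No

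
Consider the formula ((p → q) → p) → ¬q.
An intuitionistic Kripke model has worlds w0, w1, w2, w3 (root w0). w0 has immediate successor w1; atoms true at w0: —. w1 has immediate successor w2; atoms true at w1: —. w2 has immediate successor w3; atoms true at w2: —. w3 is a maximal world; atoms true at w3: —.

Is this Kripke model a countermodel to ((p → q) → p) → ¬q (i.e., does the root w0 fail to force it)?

No

w0 ⊩ ((p → q) → p) → ¬q vacuously: no world accessible from w0 forces the antecedent (p → q) → p.
So the root w0 forces ((p → q) → p) → ¬q; the model is not a countermodel.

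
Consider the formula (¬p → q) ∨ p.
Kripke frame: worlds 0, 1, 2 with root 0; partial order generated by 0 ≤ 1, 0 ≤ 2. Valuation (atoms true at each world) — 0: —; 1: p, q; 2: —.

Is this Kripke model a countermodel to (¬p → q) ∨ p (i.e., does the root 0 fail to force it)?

0 ⊮ (¬p → q) ∨ p: neither disjunct is forced at 0.
0 ⊮ ¬p → q: at the accessible world 2, 2 ⊩ ¬p but 2 ⊮ q.
2 lacks atom q, so 2 ⊮ q.
So the root 0 does not force (¬p → q) ∨ p; the model is a countermodel.

Yes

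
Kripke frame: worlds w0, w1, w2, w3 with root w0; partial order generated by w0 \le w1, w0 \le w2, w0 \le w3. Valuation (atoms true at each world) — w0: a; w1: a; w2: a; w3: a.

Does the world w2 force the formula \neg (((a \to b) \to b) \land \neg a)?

w2 \Vdash \neg (((a \to b) \to b) \land \neg a): no world accessible from w2 forces ((a \to b) \to b) \land \neg a.

Yes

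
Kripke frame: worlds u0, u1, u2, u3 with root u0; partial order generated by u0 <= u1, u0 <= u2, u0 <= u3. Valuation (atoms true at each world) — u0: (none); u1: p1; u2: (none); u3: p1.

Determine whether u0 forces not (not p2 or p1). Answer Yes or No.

No

u0 does not force not (not p2 or p1) since u0 is accessible from u0 and u0 forces not p2 or p1.
u0 forces not p2 or p1 via the disjunct not p2.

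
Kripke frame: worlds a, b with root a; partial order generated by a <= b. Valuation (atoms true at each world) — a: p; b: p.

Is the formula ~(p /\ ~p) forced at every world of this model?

a ||- ~(p /\ ~p): no world accessible from a forces p /\ ~p.
Since the root a forces ~(p /\ ~p) and forcing is persistent (monotone upward), every world forces it.

Yes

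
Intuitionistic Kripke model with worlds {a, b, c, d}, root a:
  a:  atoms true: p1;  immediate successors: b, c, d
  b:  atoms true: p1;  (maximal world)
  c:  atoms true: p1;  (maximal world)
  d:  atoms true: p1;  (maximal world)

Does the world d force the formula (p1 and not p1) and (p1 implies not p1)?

d does not force (p1 and not p1) and (p1 implies not p1) since d fails p1 and not p1.

No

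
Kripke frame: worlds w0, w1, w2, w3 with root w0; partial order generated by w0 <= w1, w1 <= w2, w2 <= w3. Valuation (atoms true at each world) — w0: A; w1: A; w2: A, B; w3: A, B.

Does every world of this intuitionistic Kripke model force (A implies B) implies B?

w0 forces (A implies B) implies B: every world accessible from w0 that forces A implies B (namely w2, w3) also forces B.
Since the root w0 forces (A implies B) implies B and forcing is persistent (monotone upward), every world forces it.

Yes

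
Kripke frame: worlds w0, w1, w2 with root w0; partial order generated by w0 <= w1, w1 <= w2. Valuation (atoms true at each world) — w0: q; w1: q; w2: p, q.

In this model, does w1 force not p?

w1 does not force not p since w2 is accessible from w1 and w2 forces p.

No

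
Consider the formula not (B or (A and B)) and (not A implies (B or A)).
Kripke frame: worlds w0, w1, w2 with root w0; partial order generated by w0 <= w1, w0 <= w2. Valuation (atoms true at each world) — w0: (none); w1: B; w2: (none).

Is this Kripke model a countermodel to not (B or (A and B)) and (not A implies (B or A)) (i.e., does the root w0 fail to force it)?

Yes

w0 does not force not (B or (A and B)) and (not A implies (B or A)) since w0 fails not (B or (A and B)).
So the root w0 does not force not (B or (A and B)) and (not A implies (B or A)); the model is a countermodel.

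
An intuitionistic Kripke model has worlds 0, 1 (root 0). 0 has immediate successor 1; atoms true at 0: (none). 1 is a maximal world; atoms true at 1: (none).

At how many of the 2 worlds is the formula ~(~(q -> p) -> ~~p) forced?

0

0: does not force it — 0 ||-/- ~(~(q -> p) -> ~~p) since 0 is accessible from 0 and 0 ||- ~(q -> p) -> ~~p.
1: does not force it.
Worlds forcing the formula: { }.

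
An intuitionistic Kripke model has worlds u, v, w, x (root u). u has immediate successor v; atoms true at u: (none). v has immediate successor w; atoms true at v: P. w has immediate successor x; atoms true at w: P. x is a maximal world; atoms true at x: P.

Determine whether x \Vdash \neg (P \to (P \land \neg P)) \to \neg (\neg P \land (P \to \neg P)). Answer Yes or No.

x \Vdash \neg (P \to (P \land \neg P)) \to \neg (\neg P \land (P \to \neg P)): every world accessible from x that forces \neg (P \to (P \land \neg P)) (namely x) also forces \neg (\neg P \land (P \to \neg P)).

Yes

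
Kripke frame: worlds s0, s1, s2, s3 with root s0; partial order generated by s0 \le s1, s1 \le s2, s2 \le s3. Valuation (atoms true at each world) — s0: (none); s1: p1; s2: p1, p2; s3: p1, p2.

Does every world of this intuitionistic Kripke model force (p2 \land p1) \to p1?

s0 \Vdash (p2 \land p1) \to p1: every world accessible from s0 that forces p2 \land p1 (namely s2, s3) also forces p1.
Since the root s0 forces (p2 \land p1) \to p1 and forcing is persistent (monotone upward), every world forces it.

Yes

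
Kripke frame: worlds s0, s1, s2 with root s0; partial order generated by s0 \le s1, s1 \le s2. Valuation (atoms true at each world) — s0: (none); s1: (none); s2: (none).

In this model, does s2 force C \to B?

Yes

s2 \Vdash C \to B vacuously: no world accessible from s2 forces the antecedent C.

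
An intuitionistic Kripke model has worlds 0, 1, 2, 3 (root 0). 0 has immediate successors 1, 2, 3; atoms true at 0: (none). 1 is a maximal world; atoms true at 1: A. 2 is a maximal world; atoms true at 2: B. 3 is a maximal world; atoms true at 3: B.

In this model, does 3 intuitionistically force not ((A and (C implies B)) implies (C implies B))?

No

3 does not force not ((A and (C implies B)) implies (C implies B)) since 3 is accessible from 3 and 3 forces (A and (C implies B)) implies (C implies B).
3 forces (A and (C implies B)) implies (C implies B) vacuously: no world accessible from 3 forces the antecedent A and (C implies B).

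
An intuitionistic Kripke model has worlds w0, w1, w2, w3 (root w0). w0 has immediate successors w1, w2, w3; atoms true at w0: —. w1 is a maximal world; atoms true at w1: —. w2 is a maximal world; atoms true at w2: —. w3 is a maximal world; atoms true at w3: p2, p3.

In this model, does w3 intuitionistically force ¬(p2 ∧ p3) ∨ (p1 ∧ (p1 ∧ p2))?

w3 ⊮ ¬(p2 ∧ p3) ∨ (p1 ∧ (p1 ∧ p2)): neither disjunct is forced at w3.
w3 ⊮ ¬(p2 ∧ p3) since w3 is accessible from w3 and w3 ⊩ p2 ∧ p3.
w3 ⊩ p2 ∧ p3 since w3 forces both conjuncts.

No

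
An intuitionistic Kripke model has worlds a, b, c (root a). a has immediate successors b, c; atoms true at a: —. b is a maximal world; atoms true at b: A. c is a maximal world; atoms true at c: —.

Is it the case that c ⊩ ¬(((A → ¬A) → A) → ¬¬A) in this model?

c ⊮ ¬(((A → ¬A) → A) → ¬¬A) since c is accessible from c and c ⊩ ((A → ¬A) → A) → ¬¬A.
c ⊩ ((A → ¬A) → A) → ¬¬A vacuously: no world accessible from c forces the antecedent (A → ¬A) → A.

No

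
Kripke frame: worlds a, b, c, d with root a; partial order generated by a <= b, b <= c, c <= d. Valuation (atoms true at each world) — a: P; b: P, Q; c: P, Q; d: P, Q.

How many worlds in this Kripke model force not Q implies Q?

a: forces it.
b: forces it.
c: forces it.
d: forces it.
Worlds forcing the formula: {a, b, c, d}.

4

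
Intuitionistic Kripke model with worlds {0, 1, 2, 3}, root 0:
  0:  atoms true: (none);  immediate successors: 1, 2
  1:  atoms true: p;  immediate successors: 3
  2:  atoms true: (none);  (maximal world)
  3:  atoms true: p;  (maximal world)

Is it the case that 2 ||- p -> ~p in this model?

2 ||- p -> ~p vacuously: no world accessible from 2 forces the antecedent p.

Yes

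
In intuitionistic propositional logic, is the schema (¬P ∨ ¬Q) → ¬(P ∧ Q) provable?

Yes

This is a constructively valid De Morgan direction (disjunction of negations to negated conjunction), which is intuitionistically derivable.
If ¬P holds at a world then no accessible world forces P, hence none forces P ∧ Q; likewise for ¬Q.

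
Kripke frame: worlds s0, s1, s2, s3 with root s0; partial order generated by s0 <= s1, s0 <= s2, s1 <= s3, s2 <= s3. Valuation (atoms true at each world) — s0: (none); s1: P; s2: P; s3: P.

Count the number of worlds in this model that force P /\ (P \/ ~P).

s0: does not force it — s0 ||-/- P /\ (P \/ ~P) since s0 fails P.
s1: forces it.
s2: forces it.
s3: forces it.
Worlds forcing the formula: {s1, s2, s3}.

3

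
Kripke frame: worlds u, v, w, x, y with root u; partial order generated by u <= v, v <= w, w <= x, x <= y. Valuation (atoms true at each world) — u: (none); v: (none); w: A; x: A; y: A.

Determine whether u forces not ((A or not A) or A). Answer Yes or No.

u does not force not ((A or not A) or A) since w is accessible from u and w forces (A or not A) or A.
w forces (A or not A) or A via the disjunct A or not A.

No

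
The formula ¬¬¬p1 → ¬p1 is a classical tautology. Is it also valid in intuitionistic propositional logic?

This is triple-negation reduction, which is intuitionistically derivable.
Assume ¬¬¬p1 and suppose p1. Then ¬¬p1 (double-negation introduction), contradicting ¬¬¬p1. So ¬p1.

Yes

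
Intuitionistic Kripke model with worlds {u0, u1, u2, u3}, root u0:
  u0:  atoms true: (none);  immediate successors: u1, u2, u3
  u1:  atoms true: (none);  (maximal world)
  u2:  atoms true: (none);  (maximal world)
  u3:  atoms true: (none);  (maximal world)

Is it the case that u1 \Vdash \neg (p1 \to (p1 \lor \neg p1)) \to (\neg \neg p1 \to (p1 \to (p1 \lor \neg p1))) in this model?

u1 \Vdash \neg (p1 \to (p1 \lor \neg p1)) \to (\neg \neg p1 \to (p1 \to (p1 \lor \neg p1))) vacuously: no world accessible from u1 forces the antecedent \neg (p1 \to (p1 \lor \neg p1)).

Yes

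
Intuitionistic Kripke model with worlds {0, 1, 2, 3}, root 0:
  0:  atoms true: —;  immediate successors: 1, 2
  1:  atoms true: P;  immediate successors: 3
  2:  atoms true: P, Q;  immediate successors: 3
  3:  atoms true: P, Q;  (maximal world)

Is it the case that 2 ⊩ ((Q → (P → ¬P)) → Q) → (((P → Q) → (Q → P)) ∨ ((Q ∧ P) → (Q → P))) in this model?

Yes

2 ⊩ ((Q → (P → ¬P)) → Q) → (((P → Q) → (Q → P)) ∨ ((Q ∧ P) → (Q → P))): every world accessible from 2 that forces (Q → (P → ¬P)) → Q (namely 2, 3) also forces ((P → Q) → (Q → P)) ∨ ((Q ∧ P) → (Q → P)).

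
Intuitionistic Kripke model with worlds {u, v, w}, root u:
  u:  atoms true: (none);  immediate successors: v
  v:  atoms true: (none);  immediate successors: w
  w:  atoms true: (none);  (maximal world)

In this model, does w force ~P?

Yes

w ||- ~P: no world accessible from w forces P.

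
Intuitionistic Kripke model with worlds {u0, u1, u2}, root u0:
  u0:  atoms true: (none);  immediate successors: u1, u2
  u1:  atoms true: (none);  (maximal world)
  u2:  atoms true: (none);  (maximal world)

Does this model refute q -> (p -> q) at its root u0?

u0 ||- q -> (p -> q) vacuously: no world accessible from u0 forces the antecedent q.
So the root u0 forces q -> (p -> q); the model is not a countermodel.

No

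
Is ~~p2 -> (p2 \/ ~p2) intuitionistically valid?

This is a variant of double-negation elimination (deriving excluded middle from double negation), which is not intuitionistically valid.
A Kripke countermodel: worlds s0, s1; order generated by s0 <= s1; atoms true at each world — s0:{}; s1:{p2}.
s0 ||-/- ~~p2 -> (p2 \/ ~p2): already at s0 itself, s0 ||- ~~p2 but s0 ||-/- p2 \/ ~p2.
s0 ||-/- p2 \/ ~p2: neither disjunct is forced at s0.
s0 lacks atom p2, so s0 ||-/- p2.
So the root s0 does not force the formula.

No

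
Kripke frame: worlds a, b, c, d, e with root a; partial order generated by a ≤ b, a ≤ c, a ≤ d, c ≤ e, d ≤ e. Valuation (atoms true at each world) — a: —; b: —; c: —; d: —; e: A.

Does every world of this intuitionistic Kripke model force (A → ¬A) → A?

Not every world: a ⊮ (A → ¬A) → A.
a ⊮ (A → ¬A) → A: at the accessible world b, b ⊩ A → ¬A but b ⊮ A.
b lacks atom A, so b ⊮ A.

No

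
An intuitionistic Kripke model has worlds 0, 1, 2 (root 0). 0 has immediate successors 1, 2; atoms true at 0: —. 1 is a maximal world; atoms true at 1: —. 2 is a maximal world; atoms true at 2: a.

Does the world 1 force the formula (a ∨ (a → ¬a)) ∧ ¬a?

Yes

1 ⊩ (a ∨ (a → ¬a)) ∧ ¬a since 1 forces both conjuncts.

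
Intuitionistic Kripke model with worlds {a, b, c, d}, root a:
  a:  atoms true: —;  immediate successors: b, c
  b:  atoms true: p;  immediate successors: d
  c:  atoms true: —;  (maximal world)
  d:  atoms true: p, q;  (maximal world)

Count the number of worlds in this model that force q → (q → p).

4

a: forces it.
b: forces it.
c: forces it.
d: forces it.
Worlds forcing the formula: {a, b, c, d}.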